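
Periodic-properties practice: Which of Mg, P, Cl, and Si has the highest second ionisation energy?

Consider each +1 ion: Mg⁺ still has 1 valence electron; P⁺ still has 4 valence electrons; Cl⁺ still has 6 valence electrons; Si⁺ still has 3 valence electrons.
All are still removing valence electrons, so compare the +1 ions as you would atoms: IE_2 generally rises across a period (higher Z_eff) and falls down a group (larger shell), subject to the usual subshell exceptions.
Valence configurations: Mg⁺ [Ne]3s¹, P⁺ [Ne]3s²3p², Cl⁺ [Ne]3s²3p⁴, Si⁺ [Ne]3s²3p¹.
Tabulated IE_2 (kJ/mol): Mg 1451, P 1907, Cl 2298, Si 1577.
Hence IE_2: Mg < Si < P < Cl.

Cl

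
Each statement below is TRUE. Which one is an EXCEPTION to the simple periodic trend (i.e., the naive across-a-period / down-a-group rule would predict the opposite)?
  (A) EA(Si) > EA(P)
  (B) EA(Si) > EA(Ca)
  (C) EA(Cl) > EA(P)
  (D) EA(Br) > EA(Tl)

The general trend: electron affinity increases across a period and decreases down a group.
(A) Si (period 3, group 14) vs P (period 3, group 15): the stated order contradicts the simple trend.
(B) Si (period 3, group 14) vs Ca (period 4, group 2): the stated order agrees with the simple trend.
(C) Cl (period 3, group 17) vs P (period 3, group 15): the stated order agrees with the simple trend.
(D) Br (period 4, group 17) vs Tl (period 6, group 13): the stated order agrees with the simple trend.
The exception is (A): adding an electron to P's half-filled 3p³ is unfavourable, so Si (3p²) has the more exothermic EA.

(A)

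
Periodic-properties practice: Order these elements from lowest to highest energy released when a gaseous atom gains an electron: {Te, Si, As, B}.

B < As < Si < Te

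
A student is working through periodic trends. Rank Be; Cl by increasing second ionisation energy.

The second ionization energy removes an electron from the +1 ion. For each element: Be⁺ still has 1 valence electron; Cl⁺ still has 6 valence electrons.
All are still removing valence electrons, so compare the +1 ions as you would atoms: IE_2 generally rises across a period (higher Z_eff) and falls down a group (larger shell), subject to the usual subshell exceptions.
Valence configurations: Be⁺ [He]2s¹, Cl⁺ [Ne]3s²3p⁴.
Approximate IE_2 values (kJ/mol): Be 1757, Cl 2298.
Hence IE_2: Be < Cl.

Be < Cl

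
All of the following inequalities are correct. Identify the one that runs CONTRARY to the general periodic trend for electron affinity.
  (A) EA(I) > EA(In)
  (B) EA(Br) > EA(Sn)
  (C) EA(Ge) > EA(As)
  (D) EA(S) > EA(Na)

The general trend: electron affinity increases across a period and decreases down a group.
(A) I (period 5, group 17) vs In (period 5, group 13): the stated order agrees with the simple trend.
(B) Br (period 4, group 17) vs Sn (period 5, group 14): the stated order agrees with the simple trend.
(C) Ge (period 4, group 14) vs As (period 4, group 15): the stated order contradicts the simple trend.
(D) S (period 3, group 16) vs Na (period 3, group 1): the stated order agrees with the simple trend.
The exception is (C): adding an electron to As's half-filled 4p³ is unfavourable, so Ge (4p²) has the more exothermic EA.

(C)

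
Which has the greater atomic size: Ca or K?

K

Atomic radius shrinks across a period as nuclear charge pulls the same shell inward, and grows down a group as new shells are added.
All lie in period 4, so atomic radius increases right to left.
So K has the greater atomic size (K > Ca).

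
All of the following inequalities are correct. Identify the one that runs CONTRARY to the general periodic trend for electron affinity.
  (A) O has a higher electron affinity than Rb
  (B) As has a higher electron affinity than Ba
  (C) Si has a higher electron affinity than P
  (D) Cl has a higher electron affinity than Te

(C)

The general trend: electron affinity increases across a period and decreases down a group.
(A) O (period 2, group 16) vs Rb (period 5, group 1): the stated order agrees with the simple trend.
(B) As (period 4, group 15) vs Ba (period 6, group 2): the stated order agrees with the simple trend.
(C) Si (period 3, group 14) vs P (period 3, group 15): the stated order contradicts the simple trend.
(D) Cl (period 3, group 17) vs Te (period 5, group 16): the stated order agrees with the simple trend.
The exception is (C): adding an electron to P's half-filled 3p³ is unfavourable, so Si (3p²) has the more exothermic EA.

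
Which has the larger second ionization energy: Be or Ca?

Be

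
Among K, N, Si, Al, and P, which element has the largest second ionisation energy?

K

The second ionization energy removes an electron from the +1 ion. For each element: K⁺ is the bare [Ar] core; N⁺ still has 4 valence electrons; Si⁺ still has 3 valence electrons; Al⁺ still has 2 valence electrons; P⁺ still has 4 valence electrons.
Pulling an electron out of a noble-gas core costs far more than removing a remaining valence electron, so K sits at the high end of IE_2.
Valence configurations: N⁺ [He]2s²2p², Si⁺ [Ne]3s²3p¹, Al⁺ [Ne]3s², P⁺ [Ne]3s²3p².
Si⁺ loses a lone 3p electron whereas Al⁺ must break into a filled 3s² pair, so IE_2(Al) > IE_2(Si) even though Si has the higher nuclear charge.
Tabulated IE_2 (kJ/mol): K 3052, N 2856, Si 1577, Al 1817, P 1907.
Hence IE_2: Si < Al < P < N < K.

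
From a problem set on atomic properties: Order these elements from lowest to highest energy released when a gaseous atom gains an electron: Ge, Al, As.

Al < As < Ge

Atoms with high Z_eff and room in the valence shell (especially the halogens) have the most exothermic electron affinities.
These span different periods and groups, so the two trends combine.
As > Al: period and group pull opposite ways; the across-period shift dominates (78 vs 42 kJ/mol).
Ge > As: this pair runs against the simple trend — see the exception note.
Note the exception: Ge has a higher electron affinity than As, contrary to the simple trend — adding an electron to As's half-filled 4p³ is unfavourable, so Ge (4p²) has the more exothermic EA.
For reference (kJ/mol): Al 42, Ge 119, As 78.
So from lowest to highest: Al < As < Ge.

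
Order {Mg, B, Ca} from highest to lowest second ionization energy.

Consider each +1 ion: Mg⁺ still has 1 valence electron; B⁺ still has 2 valence electrons; Ca⁺ still has 1 valence electron.
All are still removing valence electrons, so compare the +1 ions as you would atoms: IE_2 generally rises across a period (higher Z_eff) and falls down a group (larger shell), subject to the usual subshell exceptions.
Valence configurations: Mg⁺ [Ne]3s¹, B⁺ [He]2s², Ca⁺ [Ar]4s¹.
Tabulated IE_2 (kJ/mol): Mg 1451, B 2427, Ca 1145.
Hence IE_2: Ca < Mg < B.

B > Mg > Ca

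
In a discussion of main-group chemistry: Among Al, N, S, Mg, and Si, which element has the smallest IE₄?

Si

Consider each +3 ion: Al³⁺ is the bare [Ne] core; N³⁺ still has 2 valence electrons; S³⁺ still has 3 valence electrons; Mg³⁺ is already 1 electron into the core; Si³⁺ still has 1 valence electron.
Pulling an electron out of a noble-gas core costs far more than removing a remaining valence electron, so Mg and Al sit at the high end of IE_4.
Valence configurations: N³⁺ [He]2s², S³⁺ [Ne]3s²3p¹, Si³⁺ [Ne]3s¹.
Tabulated IE_4 (kJ/mol): Al 11577, N 7475, S 4556, Mg 10543, Si 4356.
Overall IE_4 order: Si < S < N < Mg < Al.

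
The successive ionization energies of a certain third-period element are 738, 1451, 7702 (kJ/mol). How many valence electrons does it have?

Look for the largest jump between consecutive ionization energies: IE3/IE2 ≈ 5.3, far larger than any earlier ratio.
That jump marks the point where a core electron is being removed. So the atom has 2 valence electrons.

2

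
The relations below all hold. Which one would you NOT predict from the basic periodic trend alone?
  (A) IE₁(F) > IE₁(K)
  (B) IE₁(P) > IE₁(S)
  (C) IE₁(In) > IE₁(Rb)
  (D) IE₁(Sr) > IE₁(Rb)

(B)

The general trend: IE₁ increases across a period and decreases down a group.
(A) F (period 2, group 17) vs K (period 4, group 1): the stated order agrees with the simple trend.
(B) P (period 3, group 15) vs S (period 3, group 16): the stated order contradicts the simple trend.
(C) In (period 5, group 13) vs Rb (period 5, group 1): the stated order agrees with the simple trend.
(D) Sr (period 5, group 2) vs Rb (period 5, group 1): the stated order agrees with the simple trend.
The exception is (B): S (3p⁴) ionizes more easily than half-filled P (3p³) because the paired 3p electron in S is pushed out by e⁻–e⁻ repulsion.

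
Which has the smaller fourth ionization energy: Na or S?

S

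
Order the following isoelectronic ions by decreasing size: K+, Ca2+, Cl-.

All of these have 18 electrons, so size is governed by nuclear charge alone: the more protons, the stronger the pull on the same electron cloud, and the smaller the ion.
Nuclear charges: Ca2+ (Z=20), K+ (Z=19), Cl- (Z=17).
Largest to smallest: Cl- > K+ > Ca2+.

Cl-, K+, Ca2+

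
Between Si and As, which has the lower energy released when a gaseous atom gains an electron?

As

Atoms with high Z_eff and room in the valence shell (especially the halogens) have the most exothermic electron affinities.
These sit on a diagonal, where the across-period and down-group effects partly cancel.
Si > As: the two effects oppose for this pair; the down-group effect wins (134 vs 78 kJ/mol).
Tabulated electron affinity (kJ/mol): Si 134, As 78.
So As has the lower energy released when a gaseous atom gains an electron (As < Si).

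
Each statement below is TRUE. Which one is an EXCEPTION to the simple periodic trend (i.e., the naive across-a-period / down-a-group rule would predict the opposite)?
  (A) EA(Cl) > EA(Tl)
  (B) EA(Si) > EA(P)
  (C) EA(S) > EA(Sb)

(B)

The general trend: electron affinity increases across a period and decreases down a group.
(A) Cl (period 3, group 17) vs Tl (period 6, group 13): the stated order agrees with the simple trend.
(B) Si (period 3, group 14) vs P (period 3, group 15): the stated order contradicts the simple trend.
(C) S (period 3, group 16) vs Sb (period 5, group 15): the stated order agrees with the simple trend.
The exception is (B): adding an electron to P's half-filled 3p³ is unfavourable, so Si (3p²) has the more exothermic EA.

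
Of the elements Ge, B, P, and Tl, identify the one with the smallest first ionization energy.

B is in period 2, group 13; P is in period 3, group 15; Ge is in period 4, group 14; Tl is in period 6, group 13.
Across a period the outer electron is held more tightly (higher IE₁); down a group it sits in a higher shell, more shielded, and comes off more easily.
These span different periods and groups, so the two trends combine.
Ge > Tl: both effects reinforce here, so Ge is clearly the higher of the two.
B > Ge: the two effects oppose for this pair; the down-group effect wins (801 vs 762 kJ/mol).
P > B: the two effects oppose for this pair; the across-period effect wins (1012 vs 801 kJ/mol).
For reference (kJ/mol): B 801, P 1012, Ge 762, Tl 589.
The smallest first ionization energy among these belongs to Tl.

Tl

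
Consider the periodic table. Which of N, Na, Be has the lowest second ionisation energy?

The second ionization energy removes an electron from the +1 ion. For each element: N⁺ still has 4 valence electrons; Na⁺ is the bare [Ne] core; Be⁺ still has 1 valence electron.
Core electrons are held far more tightly than valence electrons, so Na tops the IE_2 order.
Valence configurations: N⁺ [He]2s²2p², Be⁺ [He]2s¹.
The numbers (kJ/mol): N 2856, Na 4562, Be 1757.
Overall IE_2 order: Be < N < Na.

Be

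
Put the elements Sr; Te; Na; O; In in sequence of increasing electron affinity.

Sr < In < Na < O < Te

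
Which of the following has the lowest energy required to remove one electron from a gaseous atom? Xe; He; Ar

Xe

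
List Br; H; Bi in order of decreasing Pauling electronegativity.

Br > H > Bi

Electronegativity increases across a period and decreases down a group, tracking effective nuclear charge and atomic size.
These span different periods and groups, so the two trends combine.
H > Bi: period and group pull opposite ways; the down-group shift dominates (2.20 vs 2.02).
Br > H: the two effects oppose for this pair; the across-period effect wins (2.96 vs 2.20).
Approximate values (Pauling): H 2.20, Br 2.96, Bi 2.02.
So from highest to lowest: Br > H > Bi.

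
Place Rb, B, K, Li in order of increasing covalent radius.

Li is in period 2, group 1; B is in period 2, group 13; K is in period 4, group 1; Rb is in period 5, group 1.
Atomic radius shrinks across a period as nuclear charge pulls the same shell inward, and grows down a group as new shells are added.
Here both period and group differ, so the two effects have to be weighed against each other.
Li > B: Li lies to the left of B in period 2, so the across-period effect alone puts Li larger.
K > Li: they share group 1; the group trend gives K the larger value.
Rb > K: Rb sits below K in group 1, so the down-group effect alone puts Rb larger.
Tabulated atomic radius (pm): Li 133, B 85, K 196, Rb 210.
So from smallest to largest: B < Li < K < Rb.

B < Li < K < Rb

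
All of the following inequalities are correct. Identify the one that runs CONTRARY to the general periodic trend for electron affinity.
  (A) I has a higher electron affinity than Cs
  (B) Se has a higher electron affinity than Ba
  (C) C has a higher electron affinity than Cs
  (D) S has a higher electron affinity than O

The general trend: electron affinity increases across a period and decreases down a group.
(A) I (period 5, group 17) vs Cs (period 6, group 1): the stated order agrees with the simple trend.
(B) Se (period 4, group 16) vs Ba (period 6, group 2): the stated order agrees with the simple trend.
(C) C (period 2, group 14) vs Cs (period 6, group 1): the stated order agrees with the simple trend.
(D) S (period 3, group 16) vs O (period 2, group 16): the stated order contradicts the simple trend.
The exception is (D): the compact 2p subshell of O repels the added electron more than S's larger 3p does.

(D)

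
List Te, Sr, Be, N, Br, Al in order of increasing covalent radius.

Be is in period 2, group 2; N is in period 2, group 15; Al is in period 3, group 13; Br is in period 4, group 17; Sr is in period 5, group 2; Te is in period 5, group 16.
Radius decreases left→right (rising Z_eff, same n) and increases top→bottom (higher n).
Here both period and group differ, so the two effects have to be weighed against each other.
Be > N: Be lies to the left of N in period 2, so the across-period effect alone puts Be larger.
Br > Be: the two effects oppose for this pair; the down-group effect wins (114 vs 102 pm).
Al > Br: the two effects oppose for this pair; the across-period effect wins (126 vs 114 pm).
Te > Al: period and group pull opposite ways; the down-group shift dominates (136 vs 126 pm).
Sr > Te: Sr lies to the left of Te in period 5, so the across-period effect alone puts Sr larger.
For reference (pm): Be 102, N 71, Al 126, Br 114, Sr 185, Te 136.
So from smallest to largest: N < Be < Br < Al < Te < Sr.

N, Be, Br, Al, Te, Sr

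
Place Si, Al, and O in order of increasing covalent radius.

O < Si < Al

O is in period 2, group 16; Al is in period 3, group 13; Si is in period 3, group 14.
Radius decreases left→right (rising Z_eff, same n) and increases top→bottom (higher n).
Neither a single period nor a single group — weigh both effects.
Si > O: relative to O, both the across-period and down-group shifts push Si's atomic radius up.
Al > Si: both are in period 3; the period trend gives Al the larger value.
For reference (pm): O 63, Al 126, Si 116.
So from smallest to largest: O < Si < Al.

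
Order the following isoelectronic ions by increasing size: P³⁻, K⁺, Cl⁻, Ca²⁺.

Ca²⁺ < K⁺ < Cl⁻ < P³⁻

All of these have 18 electrons, so size is governed by nuclear charge alone: the more protons, the stronger the pull on the same electron cloud, and the smaller the ion.
Nuclear charges: Ca²⁺ (Z=20), K⁺ (Z=19), Cl⁻ (Z=17), P³⁻ (Z=15).
Smallest to largest: Ca²⁺ < K⁺ < Cl⁻ < P³⁻.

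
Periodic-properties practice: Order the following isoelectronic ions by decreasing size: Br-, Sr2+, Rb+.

Br-, Rb+, Sr2+

All of these have 36 electrons, so size is governed by nuclear charge alone: the more protons, the stronger the pull on the same electron cloud, and the smaller the ion.
Nuclear charges: Sr2+ (Z=38), Rb+ (Z=37), Br- (Z=35).
Largest to smallest: Br- > Rb+ > Sr2+.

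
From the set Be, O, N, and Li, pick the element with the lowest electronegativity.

Li

EN rises left→right (higher Z_eff, smaller atoms) and falls top→bottom (larger, more shielded atoms).
All lie in period 2, so electronegativity increases left to right.
The lowest electronegativity among these belongs to Li.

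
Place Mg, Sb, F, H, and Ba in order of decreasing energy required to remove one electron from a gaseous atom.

H is in period 1, group 1; F is in period 2, group 17; Mg is in period 3, group 2; Sb is in period 5, group 15; Ba is in period 6, group 2.
Removing the outermost electron gets harder across a period and easier down a group.
Neither a single period nor a single group — weigh both effects.
Mg > Ba: Mg sits above Ba in group 2, so the down-group effect alone puts Mg higher.
Sb > Mg: the two effects oppose for this pair; the across-period effect wins (831 vs 738 kJ/mol).
H > Sb: the two effects oppose for this pair; the down-group effect wins (1312 vs 831 kJ/mol).
F > H: the two effects oppose for this pair; the across-period effect wins (1681 vs 1312 kJ/mol).
Tabulated first ionization energy (kJ/mol): H 1312, F 1681, Mg 738, Sb 831, Ba 503.
So from highest to lowest: F > H > Sb > Mg > Ba.

F > H > Sb > Mg > Ba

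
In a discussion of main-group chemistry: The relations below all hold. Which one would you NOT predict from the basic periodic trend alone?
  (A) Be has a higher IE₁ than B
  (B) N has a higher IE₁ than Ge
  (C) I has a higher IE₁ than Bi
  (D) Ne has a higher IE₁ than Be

(A)

The general trend: IE₁ increases across a period and decreases down a group.
(A) Be (period 2, group 2) vs B (period 2, group 13): the stated order contradicts the simple trend.
(B) N (period 2, group 15) vs Ge (period 4, group 14): the stated order agrees with the simple trend.
(C) I (period 5, group 17) vs Bi (period 6, group 15): the stated order agrees with the simple trend.
(D) Ne (period 2, group 18) vs Be (period 2, group 2): the stated order agrees with the simple trend.
The exception is (A): removing B's lone 2p electron is easier than breaking Be's filled 2s².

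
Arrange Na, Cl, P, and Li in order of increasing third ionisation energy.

IE_3 is the cost of taking one more electron from the +2 cation: Na²⁺ is already 1 electron into the core; Cl²⁺ still has 5 valence electrons; P²⁺ still has 3 valence electrons; Li²⁺ is already 1 electron into the core.
Core electrons are held far more tightly than valence electrons, so Na and Li top the IE_3 order.
Valence configurations: Cl²⁺ [Ne]3s²3p³, P²⁺ [Ne]3s²3p¹.
Approximate IE_3 values (kJ/mol): Na 6910, Cl 3822, P 2914, Li 11815.
Putting it together, IE_3: P < Cl < Na < Li.

P < Cl < Na < Li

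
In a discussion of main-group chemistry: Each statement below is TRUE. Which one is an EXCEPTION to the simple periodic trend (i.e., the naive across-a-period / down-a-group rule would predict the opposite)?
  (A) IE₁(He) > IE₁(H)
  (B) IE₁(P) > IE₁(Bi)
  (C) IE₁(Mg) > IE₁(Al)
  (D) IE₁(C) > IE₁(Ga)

(C)

The general trend: first ionisation energy increases across a period and decreases down a group.
(A) He (period 1, group 18) vs H (period 1, group 1): the stated order agrees with the simple trend.
(B) P (period 3, group 15) vs Bi (period 6, group 15): the stated order agrees with the simple trend.
(C) Mg (period 3, group 2) vs Al (period 3, group 13): the stated order contradicts the simple trend.
(D) C (period 2, group 14) vs Ga (period 4, group 13): the stated order agrees with the simple trend.
The exception is (C): Al's single 3p electron is easier to remove than one from Mg's filled 3s².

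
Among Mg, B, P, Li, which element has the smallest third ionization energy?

P

After 2 electrons have been removed, what remains? Mg²⁺ is the bare [Ne] core; B²⁺ still has 1 valence electron; P²⁺ still has 3 valence electrons; Li²⁺ is already 1 electron into the core.
Pulling an electron out of a noble-gas core costs far more than removing a remaining valence electron, so Mg and Li sit at the high end of IE_3.
Valence configurations: B²⁺ [He]2s¹, P²⁺ [Ne]3s²3p¹.
The numbers (kJ/mol): Mg 7733, B 3660, P 2914, Li 11815.
Overall IE_3 order: P < B < Mg < Li.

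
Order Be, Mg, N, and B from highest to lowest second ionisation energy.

IE_2 is the cost of taking one more electron from the +1 cation: Be⁺ still has 1 valence electron; Mg⁺ still has 1 valence electron; N⁺ still has 4 valence electrons; B⁺ still has 2 valence electrons.
All are still removing valence electrons, so compare the +1 ions as you would atoms: IE_2 generally rises across a period (higher Z_eff) and falls down a group (larger shell), subject to the usual subshell exceptions.
Valence configurations: Be⁺ [He]2s¹, Mg⁺ [Ne]3s¹, N⁺ [He]2s²2p², B⁺ [He]2s².
Tabulated IE_2 (kJ/mol): Be 1757, Mg 1451, N 2856, B 2427.
Hence IE_2: Mg < Be < B < N.

N > B > Be > Mg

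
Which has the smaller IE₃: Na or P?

P

After 2 electrons have been removed, what remains? Na²⁺ is already 1 electron into the core; P²⁺ still has 3 valence electrons.
Core electrons are held far more tightly than valence electrons, so Na tops the IE_3 order.
Tabulated IE_3 (kJ/mol): Na 6910, P 2914.
So the third ionization energies run P < Na.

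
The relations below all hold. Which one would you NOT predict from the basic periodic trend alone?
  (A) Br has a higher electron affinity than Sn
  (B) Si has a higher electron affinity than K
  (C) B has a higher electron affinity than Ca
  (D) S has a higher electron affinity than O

(D)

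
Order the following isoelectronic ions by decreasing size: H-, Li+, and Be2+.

H- > Li+ > Be2+

All of these have 2 electrons, so size is governed by nuclear charge alone: the more protons, the stronger the pull on the same electron cloud, and the smaller the ion.
Nuclear charges: Be2+ (Z=4), Li+ (Z=3), H- (Z=1).
Largest to smallest: H- > Li+ > Be2+.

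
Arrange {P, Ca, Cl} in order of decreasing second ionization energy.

Cl > P > Ca

The second ionization energy removes an electron from the +1 ion. For each element: P⁺ still has 4 valence electrons; Ca⁺ still has 1 valence electron; Cl⁺ still has 6 valence electrons.
All are still removing valence electrons, so compare the +1 ions as you would atoms: IE_2 generally rises across a period (higher Z_eff) and falls down a group (larger shell), subject to the usual subshell exceptions.
Valence configurations: P⁺ [Ne]3s²3p², Ca⁺ [Ar]4s¹, Cl⁺ [Ne]3s²3p⁴.
The numbers (kJ/mol): P 1907, Ca 1145, Cl 2298.
So the second ionization energies run Ca < P < Cl.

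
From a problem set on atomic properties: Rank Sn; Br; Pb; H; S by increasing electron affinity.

H is in period 1, group 1; S is in period 3, group 16; Br is in period 4, group 17; Sn is in period 5, group 14; Pb is in period 6, group 14.
Atoms with high Z_eff and room in the valence shell (especially the halogens) have the most exothermic electron affinities.
Neither a single period nor a single group — weigh both effects.
H > Pb: the two effects oppose for this pair; the down-group effect wins (73 vs 35 kJ/mol).
Sn > H: period and group pull opposite ways; the across-period shift dominates (107 vs 73 kJ/mol).
S > Sn: relative to Sn, both the across-period and down-group shifts push S's electron affinity up.
Br > S: period and group pull opposite ways; the across-period shift dominates (325 vs 200 kJ/mol).
Approximate values (kJ/mol): H 73, S 200, Br 325, Sn 107, Pb 35.
So from lowest to highest: Pb < H < Sn < S < Br.

Pb < H < Sn < S < Br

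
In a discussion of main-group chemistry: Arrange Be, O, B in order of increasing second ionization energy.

Consider each +1 ion: Be⁺ still has 1 valence electron; O⁺ still has 5 valence electrons; B⁺ still has 2 valence electrons.
All are still removing valence electrons, so compare the +1 ions as you would atoms: IE_2 generally rises across a period (higher Z_eff) and falls down a group (larger shell), subject to the usual subshell exceptions.
Valence configurations: Be⁺ [He]2s¹, O⁺ [He]2s²2p³, B⁺ [He]2s².
Tabulated IE_2 (kJ/mol): Be 1757, O 3388, B 2427.
Hence IE_2: Be < B < O.

Be, B, O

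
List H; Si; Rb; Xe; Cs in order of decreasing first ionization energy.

H is in period 1, group 1; Si is in period 3, group 14; Rb is in period 5, group 1; Xe is in period 5, group 18; Cs is in period 6, group 1.
Across a period the outer electron is held more tightly (higher IE₁); down a group it sits in a higher shell, more shielded, and comes off more easily.
Here both period and group differ, so the two effects have to be weighed against each other.
Rb > Cs: Rb sits above Cs in group 1, so the down-group effect alone puts Rb higher.
Si > Rb: both effects reinforce here, so Si is clearly the higher of the two.
Xe > Si: period and group pull opposite ways; the across-period shift dominates (1170 vs 786 kJ/mol).
H > Xe: period and group pull opposite ways; the down-group shift dominates (1312 vs 1170 kJ/mol).
For reference (kJ/mol): H 1312, Si 786, Rb 403, Xe 1170, Cs 376.
So from highest to lowest: H > Xe > Si > Rb > Cs.

H > Xe > Si > Rb > Cs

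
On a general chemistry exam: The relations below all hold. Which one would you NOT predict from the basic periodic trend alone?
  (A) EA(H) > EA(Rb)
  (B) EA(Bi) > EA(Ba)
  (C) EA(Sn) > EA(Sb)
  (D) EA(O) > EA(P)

(C)

The general trend: electron affinity increases across a period and decreases down a group.
(A) H (period 1, group 1) vs Rb (period 5, group 1): the stated order agrees with the simple trend.
(B) Bi (period 6, group 15) vs Ba (period 6, group 2): the stated order agrees with the simple trend.
(C) Sn (period 5, group 14) vs Sb (period 5, group 15): the stated order contradicts the simple trend.
(D) O (period 2, group 16) vs P (period 3, group 15): the stated order agrees with the simple trend.
The exception is (C): adding an electron to Sb's half-filled 5p³ is unfavourable, so Sn has the more exothermic EA.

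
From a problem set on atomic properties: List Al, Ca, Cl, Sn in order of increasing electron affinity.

Ca < Al < Sn < Cl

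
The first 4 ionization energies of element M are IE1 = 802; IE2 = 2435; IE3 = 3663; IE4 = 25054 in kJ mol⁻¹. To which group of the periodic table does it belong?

Look for the largest jump between consecutive ionization energies: IE4/IE3 ≈ 6.8, far larger than any earlier ratio.
That jump marks the point where a core electron is being removed. So the atom has 3 valence electrons.
A main-group element with 3 valence electrons is in group 13.

Group 13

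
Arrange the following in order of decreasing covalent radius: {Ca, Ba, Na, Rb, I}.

Rb > Ba > Ca > Na > I

Na is in period 3, group 1; Ca is in period 4, group 2; Rb is in period 5, group 1; I is in period 5, group 17; Ba is in period 6, group 2.
Radius decreases left→right (rising Z_eff, same n) and increases top→bottom (higher n).
Neither a single period nor a single group — weigh both effects.
Na > I: the two effects oppose for this pair; the across-period effect wins (155 vs 133 pm).
Ca > Na: period and group pull opposite ways; the down-group shift dominates (171 vs 155 pm).
Ba > Ca: they share group 2; the group trend gives Ba the larger value.
Rb > Ba: period and group pull opposite ways; the across-period shift dominates (210 vs 196 pm).
Approximate values (pm): Na 155, Ca 171, Rb 210, I 133, Ba 196.
So from largest to smallest: Rb > Ba > Ca > Na > I.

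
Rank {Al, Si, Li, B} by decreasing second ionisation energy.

After 1 electron has been removed, what remains? Al⁺ still has 2 valence electrons; Si⁺ still has 3 valence electrons; Li⁺ is the bare [He] core; B⁺ still has 2 valence electrons.
Breaking into a closed-shell core is much more expensive than removing a leftover valence electron — Li has the largest IE_2 here.
Valence configurations: Al⁺ [Ne]3s², Si⁺ [Ne]3s²3p¹, B⁺ [He]2s².
Si⁺ loses a lone 3p electron whereas Al⁺ must break into a filled 3s² pair, so IE_2(Al) > IE_2(Si) even though Si has the higher nuclear charge.
The numbers (kJ/mol): Al 1817, Si 1577, Li 7298, B 2427.
Hence IE_2: Si < Al < B < Li.

Li > B > Al > Si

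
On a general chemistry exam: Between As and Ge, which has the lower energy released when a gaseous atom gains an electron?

As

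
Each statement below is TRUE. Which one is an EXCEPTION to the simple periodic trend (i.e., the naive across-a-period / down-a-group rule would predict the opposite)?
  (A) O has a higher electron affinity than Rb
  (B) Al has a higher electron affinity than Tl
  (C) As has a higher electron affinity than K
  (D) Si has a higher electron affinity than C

The general trend: electron affinity increases across a period and decreases down a group.
(A) O (period 2, group 16) vs Rb (period 5, group 1): the stated order agrees with the simple trend.
(B) Al (period 3, group 13) vs Tl (period 6, group 13): the stated order agrees with the simple trend.
(C) As (period 4, group 15) vs K (period 4, group 1): the stated order agrees with the simple trend.
(D) Si (period 3, group 14) vs C (period 2, group 14): the stated order contradicts the simple trend.
The exception is (D): Si's larger, more diffuse 3p orbitals accept an added electron slightly more readily than C's compact 2p.

(D)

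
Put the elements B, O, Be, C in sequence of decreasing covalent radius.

Be is in period 2, group 2; B is in period 2, group 13; C is in period 2, group 14; O is in period 2, group 16.
Moving right in a period, electrons are added to the same shell under a stronger nuclear pull, so atoms get smaller; moving down, a new shell is opened and atoms get larger.
All lie in period 2, so atomic radius increases right to left.
So from largest to smallest: Be > B > C > O.

Be > B > C > O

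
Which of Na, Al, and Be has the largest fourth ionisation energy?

Be

Consider each +3 ion: Na³⁺ is already 2 electrons into the core; Al³⁺ is the bare [Ne] core; Be³⁺ is already 1 electron into the core.
All of these are removing an electron from a noble-gas core or deeper; the smaller core (lower principal quantum number) is held far more tightly, and within a period the higher nuclear charge binds the same core more tightly.
The numbers (kJ/mol): Na 9543, Al 11577, Be 21007.
Putting it together, IE_4: Na < Al < Be.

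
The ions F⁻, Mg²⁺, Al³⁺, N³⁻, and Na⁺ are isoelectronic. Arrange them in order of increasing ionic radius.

Al³⁺, Mg²⁺, Na⁺, F⁻, N³⁻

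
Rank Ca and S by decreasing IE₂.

S > Ca

The second ionization energy removes an electron from the +1 ion. For each element: Ca⁺ still has 1 valence electron; S⁺ still has 5 valence electrons.
All are still removing valence electrons, so compare the +1 ions as you would atoms: IE_2 generally rises across a period (higher Z_eff) and falls down a group (larger shell), subject to the usual subshell exceptions.
Valence configurations: Ca⁺ [Ar]4s¹, S⁺ [Ne]3s²3p³.
The numbers (kJ/mol): Ca 1145, S 2252.
Putting it together, IE_2: Ca < S.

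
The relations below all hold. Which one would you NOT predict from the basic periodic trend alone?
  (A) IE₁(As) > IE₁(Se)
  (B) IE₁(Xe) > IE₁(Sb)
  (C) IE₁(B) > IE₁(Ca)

(A)

The general trend: first ionization energy increases across a period and decreases down a group.
(A) As (period 4, group 15) vs Se (period 4, group 16): the stated order contradicts the simple trend.
(B) Xe (period 5, group 18) vs Sb (period 5, group 15): the stated order agrees with the simple trend.
(C) B (period 2, group 13) vs Ca (period 4, group 2): the stated order agrees with the simple trend.
The exception is (A): Se (4p⁴) ionizes more easily than half-filled As (4p³).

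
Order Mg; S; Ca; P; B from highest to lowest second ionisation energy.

B > S > P > Mg > Ca

Consider each +1 ion: Mg⁺ still has 1 valence electron; S⁺ still has 5 valence electrons; Ca⁺ still has 1 valence electron; P⁺ still has 4 valence electrons; B⁺ still has 2 valence electrons.
All are still removing valence electrons, so compare the +1 ions as you would atoms: IE_2 generally rises across a period (higher Z_eff) and falls down a group (larger shell), subject to the usual subshell exceptions.
Valence configurations: Mg⁺ [Ne]3s¹, S⁺ [Ne]3s²3p³, Ca⁺ [Ar]4s¹, P⁺ [Ne]3s²3p², B⁺ [He]2s².
The numbers (kJ/mol): Mg 1451, S 2252, Ca 1145, P 1907, B 2427.
So the second ionization energies run Ca < Mg < P < S < B.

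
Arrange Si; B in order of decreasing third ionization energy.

B > Si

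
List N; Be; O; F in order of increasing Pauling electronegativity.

Be < N < O < F

Electronegativity increases across a period and decreases down a group, tracking effective nuclear charge and atomic size.
All lie in period 2, so electronegativity increases left to right.
So from lowest to highest: Be < N < O < F.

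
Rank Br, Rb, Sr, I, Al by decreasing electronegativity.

Br > I > Al > Sr > Rb

Al is in period 3, group 13; Br is in period 4, group 17; Rb is in period 5, group 1; Sr is in period 5, group 2; I is in period 5, group 17.
EN rises left→right (higher Z_eff, smaller atoms) and falls top→bottom (larger, more shielded atoms).
Here both period and group differ, so the two effects have to be weighed against each other.
Sr > Rb: both are in period 5; the period trend gives Sr the larger value.
Al > Sr: relative to Sr, both the across-period and down-group shifts push Al's electronegativity up.
I > Al: period and group pull opposite ways; the across-period shift dominates (2.66 vs 1.61).
Br > I: Br sits above I in group 17, so the down-group effect alone puts Br higher.
For reference (Pauling): Al 1.61, Br 2.96, Rb 0.82, Sr 0.95, I 2.66.
So from highest to lowest: Br > I > Al > Sr > Rb.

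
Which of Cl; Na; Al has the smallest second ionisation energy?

After 1 electron has been removed, what remains? Cl⁺ still has 6 valence electrons; Na⁺ is the bare [Ne] core; Al⁺ still has 2 valence electrons.
Breaking into a closed-shell core is much more expensive than removing a leftover valence electron — Na has the largest IE_2 here.
Valence configurations: Cl⁺ [Ne]3s²3p⁴, Al⁺ [Ne]3s².
Approximate IE_2 values (kJ/mol): Cl 2298, Na 4562, Al 1817.
Putting it together, IE_2: Al < Cl < Na.

Al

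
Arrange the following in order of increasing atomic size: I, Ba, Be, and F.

F < Be < I < Ba

Be is in period 2, group 2; F is in period 2, group 17; I is in period 5, group 17; Ba is in period 6, group 2.
Moving right in a period, electrons are added to the same shell under a stronger nuclear pull, so atoms get smaller; moving down, a new shell is opened and atoms get larger.
Neither a single period nor a single group — weigh both effects.
Be > F: both are in period 2; the period trend gives Be the larger value.
I > Be: period and group pull opposite ways; the down-group shift dominates (133 vs 102 pm).
Ba > I: both effects reinforce here, so Ba is clearly the larger of the two.
Tabulated atomic radius (pm): Be 102, F 64, I 133, Ba 196.
So from smallest to largest: F < Be < I < Ba.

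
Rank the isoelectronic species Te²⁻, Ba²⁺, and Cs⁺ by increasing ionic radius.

All of these have 54 electrons, so size is governed by nuclear charge alone: the more protons, the stronger the pull on the same electron cloud, and the smaller the ion.
Nuclear charges: Ba²⁺ (Z=56), Cs⁺ (Z=55), Te²⁻ (Z=52).
Smallest to largest: Ba²⁺ < Cs⁺ < Te²⁻.

Ba²⁺ < Cs⁺ < Te²⁻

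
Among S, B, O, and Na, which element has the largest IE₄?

The fourth ionization energy removes an electron from the +3 ion. For each element: S³⁺ still has 3 valence electrons; B³⁺ is the bare [He] core; O³⁺ still has 3 valence electrons; Na³⁺ is already 2 electrons into the core.
Breaking into a closed-shell core is much more expensive than removing a leftover valence electron — Na and B have the largest IE_4 here.
Valence configurations: S³⁺ [Ne]3s²3p¹, O³⁺ [He]2s²2p¹.
Tabulated IE_4 (kJ/mol): S 4556, B 25026, O 7469, Na 9543.
Overall IE_4 order: S < O < Na < B.

B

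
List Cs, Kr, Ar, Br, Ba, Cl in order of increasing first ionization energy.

Cs < Ba < Br < Cl < Kr < Ar

Cl is in period 3, group 17; Ar is in period 3, group 18; Br is in period 4, group 17; Kr is in period 4, group 18; Cs is in period 6, group 1; Ba is in period 6, group 2.
Across a period the outer electron is held more tightly (higher IE₁); down a group it sits in a higher shell, more shielded, and comes off more easily.
These span different periods and groups, so the two trends combine.
Ba > Cs: Ba lies to the right of Cs in period 6, so the across-period effect alone puts Ba higher.
Br > Ba: relative to Ba, both the across-period and down-group shifts push Br's first ionization energy up.
Cl > Br: Cl sits above Br in group 17, so the down-group effect alone puts Cl higher.
Kr > Cl: period and group pull opposite ways; the across-period shift dominates (1351 vs 1251 kJ/mol).
Ar > Kr: they share group 18; the group trend gives Ar the larger value.
For reference (kJ/mol): Cl 1251, Ar 1521, Br 1140, Kr 1351, Cs 376, Ba 503.
So from lowest to highest: Cs < Ba < Br < Cl < Kr < Ar.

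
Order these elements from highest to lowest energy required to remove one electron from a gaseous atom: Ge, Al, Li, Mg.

Ge > Mg > Al > Li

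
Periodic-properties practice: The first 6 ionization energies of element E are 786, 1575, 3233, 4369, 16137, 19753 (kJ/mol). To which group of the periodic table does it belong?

Group 14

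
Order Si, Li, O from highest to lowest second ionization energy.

Consider each +1 ion: Si⁺ still has 3 valence electrons; Li⁺ is the bare [He] core; O⁺ still has 5 valence electrons.
Breaking into a closed-shell core is much more expensive than removing a leftover valence electron — Li has the largest IE_2 here.
Valence configurations: Si⁺ [Ne]3s²3p¹, O⁺ [He]2s²2p³.
Approximate IE_2 values (kJ/mol): Si 1577, Li 7298, O 3388.
Putting it together, IE_2: Si < O < Li.

Li > O > Si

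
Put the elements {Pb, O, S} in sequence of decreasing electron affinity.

O is in period 2, group 16; S is in period 3, group 16; Pb is in period 6, group 14.
EA tends to increase across a period and decrease down a group, though the pattern is less regular than for IE or radius.
Neither a single period nor a single group — weigh both effects.
O > Pb: both effects reinforce here, so O is clearly the higher of the two.
S > O: this pair runs against the simple trend — see the exception note.
Note the exception: S has a higher electron affinity than O, contrary to the simple trend — the compact 2p subshell of O repels the added electron more than S's larger 3p does.
Tabulated electron affinity (kJ/mol): O 141, S 200, Pb 35.
So from highest to lowest: S > O > Pb.

S, O, Pb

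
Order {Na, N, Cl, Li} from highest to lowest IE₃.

Li > Na > N > Cl

Consider each +2 ion: Na²⁺ is already 1 electron into the core; N²⁺ still has 3 valence electrons; Cl²⁺ still has 5 valence electrons; Li²⁺ is already 1 electron into the core.
Breaking into a closed-shell core is much more expensive than removing a leftover valence electron — Na and Li have the largest IE_3 here.
Valence configurations: N²⁺ [He]2s²2p¹, Cl²⁺ [Ne]3s²3p³.
The numbers (kJ/mol): Na 6910, N 4578, Cl 3822, Li 11815.
Overall IE_3 order: Cl < N < Na < Li.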